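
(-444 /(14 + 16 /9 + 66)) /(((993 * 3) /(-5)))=555 /60904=0.01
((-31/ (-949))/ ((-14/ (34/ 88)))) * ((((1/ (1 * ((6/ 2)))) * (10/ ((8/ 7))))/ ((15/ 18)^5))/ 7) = -42687/ 45670625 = -0.00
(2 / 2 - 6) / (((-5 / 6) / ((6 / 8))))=9 / 2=4.50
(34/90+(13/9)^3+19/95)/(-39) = -1007/10935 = -0.09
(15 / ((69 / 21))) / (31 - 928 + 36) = -5 / 943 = -0.01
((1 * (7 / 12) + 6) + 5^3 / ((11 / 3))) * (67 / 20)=359723 / 2640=136.26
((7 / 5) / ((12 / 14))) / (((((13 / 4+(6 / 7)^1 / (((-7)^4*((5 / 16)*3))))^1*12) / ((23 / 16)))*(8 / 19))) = 359888291 / 2517311232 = 0.14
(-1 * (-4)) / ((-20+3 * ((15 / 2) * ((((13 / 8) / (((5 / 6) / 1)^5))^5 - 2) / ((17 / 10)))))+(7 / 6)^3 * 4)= 43773651123046875000 / 156122241258373738583911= 0.00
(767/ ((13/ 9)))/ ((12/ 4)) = 177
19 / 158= 0.12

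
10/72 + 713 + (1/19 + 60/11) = 5407093/7524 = 718.65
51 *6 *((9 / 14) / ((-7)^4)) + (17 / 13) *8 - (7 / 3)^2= 10026818 / 1966419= 5.10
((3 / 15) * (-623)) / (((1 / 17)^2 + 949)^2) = -0.00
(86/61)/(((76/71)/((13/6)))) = 39689/13908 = 2.85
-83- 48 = -131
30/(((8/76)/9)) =2565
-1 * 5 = -5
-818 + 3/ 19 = -15539/ 19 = -817.84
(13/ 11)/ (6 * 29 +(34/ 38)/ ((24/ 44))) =1482/ 220253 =0.01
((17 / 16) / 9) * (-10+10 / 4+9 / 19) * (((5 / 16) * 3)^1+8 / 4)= -71111 / 29184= -2.44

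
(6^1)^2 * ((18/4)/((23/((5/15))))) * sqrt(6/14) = 1.54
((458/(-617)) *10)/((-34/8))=18320/10489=1.75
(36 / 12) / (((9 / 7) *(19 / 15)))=35 / 19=1.84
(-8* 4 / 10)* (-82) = 1312 / 5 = 262.40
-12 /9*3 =-4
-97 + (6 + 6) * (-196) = -2449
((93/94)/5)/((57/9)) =279/8930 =0.03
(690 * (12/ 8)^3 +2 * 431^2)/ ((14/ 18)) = 1922661/ 4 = 480665.25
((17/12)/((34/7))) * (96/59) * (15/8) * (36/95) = 378/1121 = 0.34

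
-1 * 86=-86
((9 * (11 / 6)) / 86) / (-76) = -33 / 13072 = -0.00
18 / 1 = 18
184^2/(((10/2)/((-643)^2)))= 13997729344/5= 2799545868.80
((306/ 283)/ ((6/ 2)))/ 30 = 17/ 1415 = 0.01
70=70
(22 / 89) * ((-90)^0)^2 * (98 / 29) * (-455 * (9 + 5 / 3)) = -31391360 / 7743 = -4054.16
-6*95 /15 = -38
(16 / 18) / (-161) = -8 / 1449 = -0.01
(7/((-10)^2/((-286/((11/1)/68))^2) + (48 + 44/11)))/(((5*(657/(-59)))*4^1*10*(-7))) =5763238/667441980225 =0.00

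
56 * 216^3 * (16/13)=9029615616/13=694585816.62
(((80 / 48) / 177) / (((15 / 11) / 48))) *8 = 1408 / 531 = 2.65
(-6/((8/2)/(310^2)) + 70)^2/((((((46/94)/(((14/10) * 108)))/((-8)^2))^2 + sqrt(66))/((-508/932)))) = 180304288366560157756293120000/411242855691494328292379471623 - 70503330044021707998110747454131404800 * sqrt(66)/411242855691494328292379471623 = -1392782276.52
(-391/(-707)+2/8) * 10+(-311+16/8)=-425571/1414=-300.97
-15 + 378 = 363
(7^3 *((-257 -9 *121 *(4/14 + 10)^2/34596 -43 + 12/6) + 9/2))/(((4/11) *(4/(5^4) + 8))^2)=-9249132470703125/770030572032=-12011.38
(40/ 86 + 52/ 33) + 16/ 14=31624/ 9933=3.18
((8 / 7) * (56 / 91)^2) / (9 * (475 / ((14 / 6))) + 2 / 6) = 768 / 3251729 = 0.00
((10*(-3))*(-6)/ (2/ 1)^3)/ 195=3/ 26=0.12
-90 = -90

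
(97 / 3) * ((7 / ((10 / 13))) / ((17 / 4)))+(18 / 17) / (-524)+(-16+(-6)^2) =5961413 / 66810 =89.23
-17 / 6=-2.83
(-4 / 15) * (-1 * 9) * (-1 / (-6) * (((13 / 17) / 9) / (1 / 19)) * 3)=494 / 255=1.94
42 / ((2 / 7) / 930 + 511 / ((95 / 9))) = 1298745 / 1496984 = 0.87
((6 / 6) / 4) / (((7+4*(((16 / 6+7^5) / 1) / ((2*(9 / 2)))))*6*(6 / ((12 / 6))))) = 3 / 1615240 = 0.00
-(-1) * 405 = 405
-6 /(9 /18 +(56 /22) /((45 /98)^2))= -267300 /560099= -0.48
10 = 10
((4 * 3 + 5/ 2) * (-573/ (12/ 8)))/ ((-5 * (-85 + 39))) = -5539/ 230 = -24.08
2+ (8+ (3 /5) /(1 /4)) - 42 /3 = -8 /5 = -1.60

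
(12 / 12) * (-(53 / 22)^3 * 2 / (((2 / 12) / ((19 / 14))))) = -8485989 / 37268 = -227.70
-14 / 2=-7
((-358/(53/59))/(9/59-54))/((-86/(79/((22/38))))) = -935271599/79644213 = -11.74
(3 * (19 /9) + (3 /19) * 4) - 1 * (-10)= 967 /57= 16.96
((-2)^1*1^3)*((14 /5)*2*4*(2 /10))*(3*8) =-5376 /25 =-215.04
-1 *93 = -93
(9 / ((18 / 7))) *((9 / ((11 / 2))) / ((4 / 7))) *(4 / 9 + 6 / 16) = 2891 / 352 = 8.21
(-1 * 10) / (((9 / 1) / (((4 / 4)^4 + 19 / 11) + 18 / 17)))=-2360 / 561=-4.21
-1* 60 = -60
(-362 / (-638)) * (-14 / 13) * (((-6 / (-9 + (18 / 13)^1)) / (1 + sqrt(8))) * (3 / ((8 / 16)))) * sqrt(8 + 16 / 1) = -11584 * sqrt(3) / 3509 + 2896 * sqrt(6) / 3509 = -3.70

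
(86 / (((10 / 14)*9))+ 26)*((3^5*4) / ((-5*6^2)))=-5316 / 25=-212.64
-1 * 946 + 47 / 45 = -42523 / 45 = -944.96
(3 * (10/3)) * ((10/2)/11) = 50/11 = 4.55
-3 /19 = -0.16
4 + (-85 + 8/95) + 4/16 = -30653/380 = -80.67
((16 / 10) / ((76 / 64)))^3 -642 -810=-1242811348 / 857375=-1449.55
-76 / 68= -19 / 17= -1.12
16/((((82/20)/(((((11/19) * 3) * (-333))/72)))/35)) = -854700/779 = -1097.18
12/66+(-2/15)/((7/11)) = -32/1155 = -0.03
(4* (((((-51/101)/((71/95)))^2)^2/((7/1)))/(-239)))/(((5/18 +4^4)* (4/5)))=-49592686473056250/20407898498216977377469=-0.00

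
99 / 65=1.52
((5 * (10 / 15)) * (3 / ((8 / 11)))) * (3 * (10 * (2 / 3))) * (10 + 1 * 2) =3300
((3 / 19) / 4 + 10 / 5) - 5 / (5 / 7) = -377 / 76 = -4.96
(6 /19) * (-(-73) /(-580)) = -219 /5510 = -0.04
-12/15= -4/5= -0.80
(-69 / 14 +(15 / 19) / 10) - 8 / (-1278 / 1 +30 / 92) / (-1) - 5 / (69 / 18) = -1107527437 / 179786607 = -6.16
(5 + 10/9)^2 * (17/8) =79.36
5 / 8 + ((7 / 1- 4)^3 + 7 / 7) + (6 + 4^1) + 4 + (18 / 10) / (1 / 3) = 1921 / 40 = 48.02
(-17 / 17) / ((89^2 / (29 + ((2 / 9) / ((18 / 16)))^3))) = -15415885 / 4209544161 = -0.00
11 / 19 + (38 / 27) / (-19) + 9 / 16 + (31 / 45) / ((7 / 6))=476267 / 287280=1.66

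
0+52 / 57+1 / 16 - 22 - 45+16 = -45623 / 912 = -50.03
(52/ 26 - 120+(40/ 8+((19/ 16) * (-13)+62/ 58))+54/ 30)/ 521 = -291319/ 1208720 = -0.24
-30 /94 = -15 /47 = -0.32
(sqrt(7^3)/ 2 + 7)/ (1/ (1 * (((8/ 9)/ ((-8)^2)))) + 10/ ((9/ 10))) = 63/ 748 + 63 * sqrt(7)/ 1496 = 0.20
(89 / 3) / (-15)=-89 / 45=-1.98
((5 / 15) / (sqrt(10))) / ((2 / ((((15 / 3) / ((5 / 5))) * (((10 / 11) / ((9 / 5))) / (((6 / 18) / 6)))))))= 25 * sqrt(10) / 33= 2.40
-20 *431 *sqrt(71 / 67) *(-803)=6921860 *sqrt(4757) / 67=7125487.53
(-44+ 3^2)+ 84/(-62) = -1127/31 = -36.35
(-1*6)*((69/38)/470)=-207/8930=-0.02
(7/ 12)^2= 49/ 144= 0.34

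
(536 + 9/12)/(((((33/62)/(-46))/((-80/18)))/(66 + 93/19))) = 1447019240/99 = 14616355.96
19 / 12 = 1.58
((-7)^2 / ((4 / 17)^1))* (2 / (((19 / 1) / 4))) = 1666 / 19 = 87.68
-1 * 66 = -66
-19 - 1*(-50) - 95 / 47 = 1362 / 47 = 28.98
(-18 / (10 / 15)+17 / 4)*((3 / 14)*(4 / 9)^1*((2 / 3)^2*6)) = -52 / 9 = -5.78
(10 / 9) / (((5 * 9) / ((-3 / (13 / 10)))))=-20 / 351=-0.06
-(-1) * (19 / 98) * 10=95 / 49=1.94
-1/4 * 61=-61/4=-15.25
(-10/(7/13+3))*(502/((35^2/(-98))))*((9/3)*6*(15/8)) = 88101/23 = 3830.48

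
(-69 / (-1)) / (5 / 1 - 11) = -23 / 2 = -11.50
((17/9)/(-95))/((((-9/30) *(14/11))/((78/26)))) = 187/1197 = 0.16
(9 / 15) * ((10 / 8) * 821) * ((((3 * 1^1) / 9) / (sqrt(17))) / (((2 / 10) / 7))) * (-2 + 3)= 28735 * sqrt(17) / 68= 1742.32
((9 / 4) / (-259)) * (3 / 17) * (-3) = 81 / 17612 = 0.00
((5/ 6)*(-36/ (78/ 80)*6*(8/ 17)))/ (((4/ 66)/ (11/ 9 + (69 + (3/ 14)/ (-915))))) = -42982720/ 427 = -100662.11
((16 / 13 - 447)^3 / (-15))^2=1514888375789410650625 / 43441281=34872092648221.19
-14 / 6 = -7 / 3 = -2.33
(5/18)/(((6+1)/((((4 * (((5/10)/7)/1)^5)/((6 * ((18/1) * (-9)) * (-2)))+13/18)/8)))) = 943881125/263473523712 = 0.00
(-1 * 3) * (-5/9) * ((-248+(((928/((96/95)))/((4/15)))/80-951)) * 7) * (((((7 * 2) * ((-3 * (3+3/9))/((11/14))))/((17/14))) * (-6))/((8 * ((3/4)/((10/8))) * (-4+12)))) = -22203547625/71808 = -309207.16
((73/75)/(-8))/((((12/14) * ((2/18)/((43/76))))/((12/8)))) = -65919/60800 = -1.08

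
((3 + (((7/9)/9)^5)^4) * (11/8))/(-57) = -1219422842668353867357905912934980638211/16850206553235435258033485963527695926514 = -0.07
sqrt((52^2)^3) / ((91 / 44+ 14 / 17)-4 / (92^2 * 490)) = 27262355760640 / 560671043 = 48624.51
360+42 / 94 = 16941 / 47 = 360.45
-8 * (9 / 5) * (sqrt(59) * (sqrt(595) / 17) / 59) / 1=-72 * sqrt(35105) / 5015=-2.69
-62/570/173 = -31/49305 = -0.00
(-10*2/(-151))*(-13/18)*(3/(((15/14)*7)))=-52/1359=-0.04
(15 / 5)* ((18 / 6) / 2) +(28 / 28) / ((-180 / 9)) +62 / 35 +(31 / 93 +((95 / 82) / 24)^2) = 6.56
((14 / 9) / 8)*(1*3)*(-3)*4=-7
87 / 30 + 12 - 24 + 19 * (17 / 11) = 2229 / 110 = 20.26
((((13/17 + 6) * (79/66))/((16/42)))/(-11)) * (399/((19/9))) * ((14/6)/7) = -4006485/32912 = -121.73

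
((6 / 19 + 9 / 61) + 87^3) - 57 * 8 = 762677010 / 1159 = 658047.46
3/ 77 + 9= 696/ 77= 9.04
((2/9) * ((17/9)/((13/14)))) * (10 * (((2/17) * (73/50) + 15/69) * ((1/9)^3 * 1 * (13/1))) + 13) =13372828/2263545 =5.91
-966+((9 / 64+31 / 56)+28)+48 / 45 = -6291527 / 6720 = -936.24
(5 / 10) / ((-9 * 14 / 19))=-19 / 252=-0.08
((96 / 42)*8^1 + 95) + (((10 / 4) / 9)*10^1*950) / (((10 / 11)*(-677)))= 4648874 / 42651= 109.00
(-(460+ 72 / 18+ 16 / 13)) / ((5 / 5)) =-465.23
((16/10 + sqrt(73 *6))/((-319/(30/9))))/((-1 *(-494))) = -5 *sqrt(438)/236379 -8/236379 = -0.00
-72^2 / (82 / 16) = -41472 / 41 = -1011.51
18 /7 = 2.57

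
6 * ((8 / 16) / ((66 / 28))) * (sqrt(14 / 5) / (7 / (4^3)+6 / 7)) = 6272 * sqrt(70) / 23815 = 2.20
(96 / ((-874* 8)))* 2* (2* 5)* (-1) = 120 / 437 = 0.27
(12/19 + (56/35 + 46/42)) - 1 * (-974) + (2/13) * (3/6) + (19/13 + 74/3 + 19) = 1022.53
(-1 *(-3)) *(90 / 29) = 9.31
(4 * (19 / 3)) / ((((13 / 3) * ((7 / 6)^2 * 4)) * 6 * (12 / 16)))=152 / 637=0.24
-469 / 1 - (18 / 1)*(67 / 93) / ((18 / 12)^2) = -474.76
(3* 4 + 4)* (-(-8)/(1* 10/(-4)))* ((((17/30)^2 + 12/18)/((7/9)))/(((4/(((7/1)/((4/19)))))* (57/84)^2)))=-2787904/2375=-1173.85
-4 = -4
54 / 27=2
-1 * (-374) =374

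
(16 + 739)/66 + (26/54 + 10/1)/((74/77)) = 245558/10989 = 22.35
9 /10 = 0.90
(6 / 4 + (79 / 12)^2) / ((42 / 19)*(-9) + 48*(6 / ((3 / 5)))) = 122683 / 1258848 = 0.10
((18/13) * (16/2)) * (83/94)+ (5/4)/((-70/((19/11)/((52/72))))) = 140967/14476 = 9.74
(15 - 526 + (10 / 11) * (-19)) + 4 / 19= -110365 / 209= -528.06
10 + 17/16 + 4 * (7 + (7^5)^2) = 18078416561/16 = 1129901035.06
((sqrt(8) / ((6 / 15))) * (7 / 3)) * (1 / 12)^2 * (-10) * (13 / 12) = -2275 * sqrt(2) / 2592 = -1.24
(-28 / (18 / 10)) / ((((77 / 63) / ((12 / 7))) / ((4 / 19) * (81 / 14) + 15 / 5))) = -12240 / 133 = -92.03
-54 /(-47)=54 /47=1.15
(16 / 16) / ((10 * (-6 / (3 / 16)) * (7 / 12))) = -3 / 560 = -0.01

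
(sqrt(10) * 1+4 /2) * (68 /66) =68 /33+34 * sqrt(10) /33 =5.32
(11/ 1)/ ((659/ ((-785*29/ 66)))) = -22765/ 3954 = -5.76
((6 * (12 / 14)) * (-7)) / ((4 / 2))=-18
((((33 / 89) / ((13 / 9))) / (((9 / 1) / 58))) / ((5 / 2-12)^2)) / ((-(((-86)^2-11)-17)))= -319 / 128226839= -0.00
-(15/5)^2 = -9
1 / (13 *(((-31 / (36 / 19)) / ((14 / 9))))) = -56 / 7657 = -0.01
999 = 999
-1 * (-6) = 6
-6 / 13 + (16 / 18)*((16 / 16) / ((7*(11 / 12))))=-970 / 3003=-0.32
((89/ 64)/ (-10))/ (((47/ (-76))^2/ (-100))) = 160645/ 4418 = 36.36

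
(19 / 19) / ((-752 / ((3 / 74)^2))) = -9 / 4117952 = -0.00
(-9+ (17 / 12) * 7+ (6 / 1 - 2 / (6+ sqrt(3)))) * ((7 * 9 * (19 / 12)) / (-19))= -6055 / 176 - 7 * sqrt(3) / 22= -34.95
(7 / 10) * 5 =7 / 2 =3.50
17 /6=2.83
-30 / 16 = -15 / 8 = -1.88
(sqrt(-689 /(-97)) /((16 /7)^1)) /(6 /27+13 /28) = 441* sqrt(66833) /67124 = 1.70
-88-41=-129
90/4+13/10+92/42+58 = 8819/105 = 83.99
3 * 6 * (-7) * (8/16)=-63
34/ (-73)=-34/ 73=-0.47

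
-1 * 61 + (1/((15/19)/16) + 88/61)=-35951/915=-39.29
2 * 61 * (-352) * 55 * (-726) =1714753920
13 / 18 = 0.72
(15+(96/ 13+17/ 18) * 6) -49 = 15.97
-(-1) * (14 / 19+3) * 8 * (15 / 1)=8520 / 19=448.42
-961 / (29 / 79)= -75919 / 29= -2617.90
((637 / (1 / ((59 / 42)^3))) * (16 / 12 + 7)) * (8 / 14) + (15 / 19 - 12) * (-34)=1325702321 / 150822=8789.85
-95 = -95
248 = 248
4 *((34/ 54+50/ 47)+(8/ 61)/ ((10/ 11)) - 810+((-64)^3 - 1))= -407098826776/ 387045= -1051812.65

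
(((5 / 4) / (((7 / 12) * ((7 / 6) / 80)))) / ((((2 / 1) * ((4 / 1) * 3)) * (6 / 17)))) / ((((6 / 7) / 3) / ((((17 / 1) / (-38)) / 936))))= -7225 / 248976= -0.03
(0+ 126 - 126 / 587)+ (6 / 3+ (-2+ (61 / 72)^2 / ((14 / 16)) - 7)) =318465899 / 2662632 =119.61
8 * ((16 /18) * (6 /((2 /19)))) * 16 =19456 /3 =6485.33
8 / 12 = 2 / 3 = 0.67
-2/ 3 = -0.67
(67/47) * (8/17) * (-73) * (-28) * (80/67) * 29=37936640/799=47480.15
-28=-28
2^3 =8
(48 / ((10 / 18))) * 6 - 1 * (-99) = 3087 / 5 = 617.40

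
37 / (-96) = -37 / 96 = -0.39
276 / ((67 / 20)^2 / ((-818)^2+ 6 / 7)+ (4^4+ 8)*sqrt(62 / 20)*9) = -16248823546300800 / 61430628195254595215091071+ 230189711386584508416000*sqrt(310) / 61430628195254595215091071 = 0.07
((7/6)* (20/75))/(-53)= -14/2385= -0.01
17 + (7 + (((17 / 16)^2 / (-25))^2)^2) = 40265325375757441 / 1677721600000000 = 24.00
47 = 47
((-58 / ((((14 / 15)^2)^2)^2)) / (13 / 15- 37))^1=1114857421875 / 399938834176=2.79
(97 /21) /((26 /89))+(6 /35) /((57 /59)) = 118477 /7410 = 15.99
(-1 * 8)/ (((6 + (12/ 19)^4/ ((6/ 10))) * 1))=-521284/ 408243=-1.28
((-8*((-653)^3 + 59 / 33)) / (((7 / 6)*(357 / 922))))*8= 1084412141875712 / 27489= 39448948374.83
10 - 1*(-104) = 114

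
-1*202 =-202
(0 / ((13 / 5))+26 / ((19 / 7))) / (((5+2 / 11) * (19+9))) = 143 / 2166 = 0.07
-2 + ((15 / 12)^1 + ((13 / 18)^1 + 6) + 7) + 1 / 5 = 2371 / 180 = 13.17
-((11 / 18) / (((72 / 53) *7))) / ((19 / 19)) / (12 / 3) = -583 / 36288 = -0.02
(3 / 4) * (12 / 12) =3 / 4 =0.75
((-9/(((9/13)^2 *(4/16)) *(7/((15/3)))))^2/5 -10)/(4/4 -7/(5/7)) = -64.28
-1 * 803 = -803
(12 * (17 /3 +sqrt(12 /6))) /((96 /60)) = 15 * sqrt(2) /2 +85 /2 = 53.11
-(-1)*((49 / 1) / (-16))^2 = 2401 / 256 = 9.38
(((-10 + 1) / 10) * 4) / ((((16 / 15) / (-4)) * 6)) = 9 / 4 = 2.25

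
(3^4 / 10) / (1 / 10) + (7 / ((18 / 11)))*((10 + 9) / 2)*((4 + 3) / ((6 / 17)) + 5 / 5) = 200371 / 216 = 927.64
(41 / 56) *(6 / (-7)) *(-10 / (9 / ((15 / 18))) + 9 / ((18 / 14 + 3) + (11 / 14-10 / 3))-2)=-181999 / 128772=-1.41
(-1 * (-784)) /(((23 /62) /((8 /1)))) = 16907.13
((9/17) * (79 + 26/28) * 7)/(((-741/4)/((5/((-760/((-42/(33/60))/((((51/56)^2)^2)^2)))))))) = -2525289005197557760/1487612453462325333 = -1.70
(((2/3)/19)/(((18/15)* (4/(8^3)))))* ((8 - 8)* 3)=0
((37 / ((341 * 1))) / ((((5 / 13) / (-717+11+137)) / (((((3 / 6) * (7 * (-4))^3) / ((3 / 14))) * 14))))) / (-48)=-36799128184 / 15345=-2398118.49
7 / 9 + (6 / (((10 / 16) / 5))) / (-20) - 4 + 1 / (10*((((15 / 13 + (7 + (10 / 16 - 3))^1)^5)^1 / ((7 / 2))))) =-3967515953745425 / 705691472427009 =-5.62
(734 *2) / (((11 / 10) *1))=14680 / 11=1334.55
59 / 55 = 1.07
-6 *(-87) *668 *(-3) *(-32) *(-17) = -569071872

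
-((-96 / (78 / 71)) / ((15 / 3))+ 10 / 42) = 17.24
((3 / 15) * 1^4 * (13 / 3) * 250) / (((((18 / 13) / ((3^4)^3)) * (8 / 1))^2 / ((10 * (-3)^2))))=2872674498373875 / 64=44885539037091.80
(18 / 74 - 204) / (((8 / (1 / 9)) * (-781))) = 2513 / 693528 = 0.00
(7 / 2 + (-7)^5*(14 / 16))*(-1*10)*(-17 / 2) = -1249723.12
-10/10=-1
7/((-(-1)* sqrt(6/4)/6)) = 34.29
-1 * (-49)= 49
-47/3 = -15.67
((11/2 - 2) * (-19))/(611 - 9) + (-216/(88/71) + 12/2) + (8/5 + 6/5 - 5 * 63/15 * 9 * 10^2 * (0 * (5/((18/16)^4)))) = -1566417/9460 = -165.58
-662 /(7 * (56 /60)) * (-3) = 14895 /49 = 303.98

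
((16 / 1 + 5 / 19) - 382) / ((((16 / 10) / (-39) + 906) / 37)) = -50137035 / 3356578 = -14.94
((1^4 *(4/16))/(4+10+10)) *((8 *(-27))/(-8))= 9/32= 0.28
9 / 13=0.69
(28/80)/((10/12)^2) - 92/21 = -10177/2625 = -3.88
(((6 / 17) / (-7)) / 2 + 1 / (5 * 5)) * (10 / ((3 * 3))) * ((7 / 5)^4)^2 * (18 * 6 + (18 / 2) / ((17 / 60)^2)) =512230569312 / 9595703125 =53.38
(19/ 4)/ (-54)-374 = -80803/ 216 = -374.09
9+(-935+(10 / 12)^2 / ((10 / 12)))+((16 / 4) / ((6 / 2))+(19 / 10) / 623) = -8633194 / 9345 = -923.83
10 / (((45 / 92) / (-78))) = -1594.67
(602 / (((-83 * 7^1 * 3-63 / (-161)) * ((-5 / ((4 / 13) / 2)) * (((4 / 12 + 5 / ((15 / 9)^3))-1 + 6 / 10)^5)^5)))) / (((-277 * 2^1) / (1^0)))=-6946477814501729852736389148049056529998779296875 / 504161161686028365331420492979637278445059980379815936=-0.00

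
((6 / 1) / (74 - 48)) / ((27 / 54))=6 / 13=0.46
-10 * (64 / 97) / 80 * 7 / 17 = -56 / 1649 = -0.03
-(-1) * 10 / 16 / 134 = 0.00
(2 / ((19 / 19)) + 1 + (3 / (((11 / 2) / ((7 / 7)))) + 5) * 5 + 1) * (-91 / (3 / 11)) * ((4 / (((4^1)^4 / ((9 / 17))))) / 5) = -95277 / 5440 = -17.51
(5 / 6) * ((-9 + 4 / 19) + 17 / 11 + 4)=-565 / 209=-2.70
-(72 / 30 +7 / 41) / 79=-0.03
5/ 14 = 0.36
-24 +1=-23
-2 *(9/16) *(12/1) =-27/2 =-13.50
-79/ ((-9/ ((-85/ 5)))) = -1343/ 9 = -149.22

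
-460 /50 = -9.20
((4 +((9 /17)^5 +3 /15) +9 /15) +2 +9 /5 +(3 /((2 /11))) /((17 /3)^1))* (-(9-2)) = -1148287609 /14198570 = -80.87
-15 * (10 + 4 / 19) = -2910 / 19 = -153.16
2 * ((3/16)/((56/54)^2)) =0.35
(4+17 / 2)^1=25 / 2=12.50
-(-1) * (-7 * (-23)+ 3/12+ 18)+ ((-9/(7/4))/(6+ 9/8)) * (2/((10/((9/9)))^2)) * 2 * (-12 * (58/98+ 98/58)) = 3402638661/18899300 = 180.04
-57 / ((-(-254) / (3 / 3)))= -57 / 254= -0.22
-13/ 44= -0.30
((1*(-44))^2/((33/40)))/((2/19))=66880/3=22293.33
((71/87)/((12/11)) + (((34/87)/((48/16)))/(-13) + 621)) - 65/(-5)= 957185/1508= 634.74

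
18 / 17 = 1.06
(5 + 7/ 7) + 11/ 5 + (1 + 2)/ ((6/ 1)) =87/ 10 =8.70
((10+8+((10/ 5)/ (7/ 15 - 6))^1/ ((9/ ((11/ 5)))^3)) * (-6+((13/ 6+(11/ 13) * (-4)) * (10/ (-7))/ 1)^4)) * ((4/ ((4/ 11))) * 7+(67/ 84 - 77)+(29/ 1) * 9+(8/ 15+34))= 4962895634566794436067/ 294079168585463625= 16876.05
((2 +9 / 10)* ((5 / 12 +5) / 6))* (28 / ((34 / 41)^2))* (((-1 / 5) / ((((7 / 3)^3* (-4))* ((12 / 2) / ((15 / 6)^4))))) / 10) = 15843425 / 58003456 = 0.27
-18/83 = -0.22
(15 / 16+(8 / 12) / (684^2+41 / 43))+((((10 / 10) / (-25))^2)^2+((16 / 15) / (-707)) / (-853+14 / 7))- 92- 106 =-14907832713941025577937 / 75650279223706250000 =-197.06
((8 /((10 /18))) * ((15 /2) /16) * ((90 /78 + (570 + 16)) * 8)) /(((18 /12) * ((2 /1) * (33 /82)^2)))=102648584 /1573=65256.57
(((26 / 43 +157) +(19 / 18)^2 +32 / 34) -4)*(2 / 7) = 36867143 / 828954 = 44.47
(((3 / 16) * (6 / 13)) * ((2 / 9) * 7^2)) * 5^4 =30625 / 52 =588.94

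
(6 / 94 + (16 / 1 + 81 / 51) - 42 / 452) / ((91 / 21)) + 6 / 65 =48644319 / 11737310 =4.14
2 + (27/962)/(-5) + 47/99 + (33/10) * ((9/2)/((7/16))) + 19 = 184706453/3333330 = 55.41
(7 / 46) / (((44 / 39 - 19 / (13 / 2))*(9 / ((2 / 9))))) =-13 / 6210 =-0.00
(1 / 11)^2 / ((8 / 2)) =1 / 484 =0.00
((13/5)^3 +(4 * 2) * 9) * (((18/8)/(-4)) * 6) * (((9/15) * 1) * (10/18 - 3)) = 1108503/2500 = 443.40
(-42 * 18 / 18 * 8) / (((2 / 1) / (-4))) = 672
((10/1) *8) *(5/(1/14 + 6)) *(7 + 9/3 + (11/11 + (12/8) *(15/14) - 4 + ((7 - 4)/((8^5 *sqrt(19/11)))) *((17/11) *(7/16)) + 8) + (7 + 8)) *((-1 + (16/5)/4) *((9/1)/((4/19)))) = -302670/17 - 1323 *sqrt(209)/720896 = -17804.14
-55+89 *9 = 746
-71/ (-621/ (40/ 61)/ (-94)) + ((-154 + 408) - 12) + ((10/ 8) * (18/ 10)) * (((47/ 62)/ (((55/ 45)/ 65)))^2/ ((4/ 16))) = 261873525458233/ 17619362244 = 14862.83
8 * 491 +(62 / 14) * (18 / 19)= 522982 / 133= 3932.20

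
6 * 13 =78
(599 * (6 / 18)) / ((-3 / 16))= -9584 / 9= -1064.89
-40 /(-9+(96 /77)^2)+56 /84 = 6.04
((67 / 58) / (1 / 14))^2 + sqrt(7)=sqrt(7) + 219961 / 841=264.19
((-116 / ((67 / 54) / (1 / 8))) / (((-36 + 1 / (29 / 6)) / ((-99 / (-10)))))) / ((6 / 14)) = 1748439 / 231820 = 7.54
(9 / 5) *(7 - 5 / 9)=58 / 5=11.60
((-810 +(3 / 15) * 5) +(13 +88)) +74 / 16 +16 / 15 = -702.31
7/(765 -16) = 1/107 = 0.01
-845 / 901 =-0.94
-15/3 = -5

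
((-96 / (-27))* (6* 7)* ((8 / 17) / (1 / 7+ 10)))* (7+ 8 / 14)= 189952 / 3621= 52.46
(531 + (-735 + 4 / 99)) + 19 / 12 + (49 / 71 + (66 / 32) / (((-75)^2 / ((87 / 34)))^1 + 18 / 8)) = -241246347779 / 1196153046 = -201.69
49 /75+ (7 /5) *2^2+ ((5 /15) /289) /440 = 3975871 /635800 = 6.25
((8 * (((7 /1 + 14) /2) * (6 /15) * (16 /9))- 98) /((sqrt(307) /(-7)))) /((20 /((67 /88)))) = 134603 * sqrt(307) /4052400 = 0.58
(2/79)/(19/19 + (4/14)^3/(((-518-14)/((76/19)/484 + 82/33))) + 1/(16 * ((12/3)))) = 2119641216/85024892735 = 0.02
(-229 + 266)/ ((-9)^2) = 37/ 81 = 0.46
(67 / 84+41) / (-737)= -3511 / 61908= -0.06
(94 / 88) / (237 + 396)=0.00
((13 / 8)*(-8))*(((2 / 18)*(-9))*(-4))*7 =-364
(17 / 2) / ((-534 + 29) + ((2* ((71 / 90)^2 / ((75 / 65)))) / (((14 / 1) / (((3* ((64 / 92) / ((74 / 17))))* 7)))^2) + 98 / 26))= -540163420875 / 31848593263304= -0.02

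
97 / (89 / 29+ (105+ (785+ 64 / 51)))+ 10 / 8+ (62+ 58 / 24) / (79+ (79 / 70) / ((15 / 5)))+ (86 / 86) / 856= 40976930488927 / 18873233216120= 2.17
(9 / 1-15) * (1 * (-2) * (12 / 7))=144 / 7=20.57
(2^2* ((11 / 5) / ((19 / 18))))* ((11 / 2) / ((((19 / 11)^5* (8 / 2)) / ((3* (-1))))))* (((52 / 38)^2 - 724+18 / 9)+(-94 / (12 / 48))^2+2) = -26716761077988564 / 84917815205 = -314619.04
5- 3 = 2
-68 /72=-17 /18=-0.94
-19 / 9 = -2.11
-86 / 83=-1.04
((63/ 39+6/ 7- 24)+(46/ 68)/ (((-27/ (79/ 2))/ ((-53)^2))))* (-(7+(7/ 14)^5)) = 11701411175/ 594048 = 19697.75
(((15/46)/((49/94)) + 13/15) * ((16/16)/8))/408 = 12613/27588960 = 0.00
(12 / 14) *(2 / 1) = 1.71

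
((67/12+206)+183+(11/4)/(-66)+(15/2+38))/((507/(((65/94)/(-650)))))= -10561/11437920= -0.00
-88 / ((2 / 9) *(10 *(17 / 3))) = -594 / 85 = -6.99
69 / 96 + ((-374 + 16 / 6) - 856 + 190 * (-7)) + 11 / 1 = -244379 / 96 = -2545.61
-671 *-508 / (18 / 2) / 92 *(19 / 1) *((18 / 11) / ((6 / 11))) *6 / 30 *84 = 45335444 / 115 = 394221.25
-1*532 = -532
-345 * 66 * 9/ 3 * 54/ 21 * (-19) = 23362020/ 7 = 3337431.43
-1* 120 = -120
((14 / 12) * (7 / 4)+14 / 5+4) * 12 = 1061 / 10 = 106.10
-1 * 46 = -46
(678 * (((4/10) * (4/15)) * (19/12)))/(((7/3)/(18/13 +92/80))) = 1414873/11375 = 124.38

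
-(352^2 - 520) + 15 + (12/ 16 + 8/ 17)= -8389009/ 68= -123367.78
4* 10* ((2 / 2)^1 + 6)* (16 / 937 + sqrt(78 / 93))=4480 / 937 + 280* sqrt(806) / 31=261.21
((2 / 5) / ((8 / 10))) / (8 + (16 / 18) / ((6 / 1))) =0.06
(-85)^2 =7225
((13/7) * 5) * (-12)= -780/7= -111.43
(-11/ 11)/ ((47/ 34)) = -34/ 47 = -0.72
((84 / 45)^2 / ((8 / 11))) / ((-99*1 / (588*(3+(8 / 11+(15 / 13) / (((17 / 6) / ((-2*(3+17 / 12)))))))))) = -6069728 / 1640925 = -3.70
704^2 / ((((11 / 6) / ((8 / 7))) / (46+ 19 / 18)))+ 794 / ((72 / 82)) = 261701525 / 18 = 14538973.61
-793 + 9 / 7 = -5542 / 7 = -791.71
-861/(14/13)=-1599/2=-799.50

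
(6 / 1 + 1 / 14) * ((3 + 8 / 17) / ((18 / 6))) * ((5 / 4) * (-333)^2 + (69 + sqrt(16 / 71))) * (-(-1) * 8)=4720 * sqrt(71) / 1491 + 54547565 / 7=7792535.96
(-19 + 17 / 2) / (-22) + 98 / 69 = 5761 / 3036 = 1.90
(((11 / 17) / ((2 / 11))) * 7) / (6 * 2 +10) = 77 / 68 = 1.13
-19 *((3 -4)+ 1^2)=0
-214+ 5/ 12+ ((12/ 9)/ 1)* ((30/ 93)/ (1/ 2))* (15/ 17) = -1345901/ 6324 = -212.82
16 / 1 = 16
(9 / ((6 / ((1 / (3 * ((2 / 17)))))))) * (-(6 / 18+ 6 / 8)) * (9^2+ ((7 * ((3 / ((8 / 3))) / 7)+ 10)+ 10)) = -470.20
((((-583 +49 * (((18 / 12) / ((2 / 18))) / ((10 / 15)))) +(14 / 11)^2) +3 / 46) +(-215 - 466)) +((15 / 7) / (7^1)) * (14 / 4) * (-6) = -21545481 / 77924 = -276.49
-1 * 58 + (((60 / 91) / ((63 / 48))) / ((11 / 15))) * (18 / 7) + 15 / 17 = -46157779 / 833833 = -55.36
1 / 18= 0.06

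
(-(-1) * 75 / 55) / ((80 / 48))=9 / 11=0.82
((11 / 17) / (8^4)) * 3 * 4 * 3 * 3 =297 / 17408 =0.02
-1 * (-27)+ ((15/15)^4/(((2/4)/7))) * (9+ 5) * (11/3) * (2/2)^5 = 2237/3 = 745.67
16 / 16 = 1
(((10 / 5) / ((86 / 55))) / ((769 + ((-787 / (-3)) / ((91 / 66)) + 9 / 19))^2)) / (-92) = -164419255 / 10893090864516176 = -0.00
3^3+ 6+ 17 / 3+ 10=146 / 3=48.67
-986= -986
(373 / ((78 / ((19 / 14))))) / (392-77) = 0.02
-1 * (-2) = 2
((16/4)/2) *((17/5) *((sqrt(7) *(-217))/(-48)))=3689 *sqrt(7)/120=81.33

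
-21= -21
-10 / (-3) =10 / 3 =3.33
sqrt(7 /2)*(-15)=-15*sqrt(14) /2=-28.06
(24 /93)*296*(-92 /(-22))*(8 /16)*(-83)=-4520512 /341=-13256.63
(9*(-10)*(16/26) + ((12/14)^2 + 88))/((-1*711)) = -21244/452907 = -0.05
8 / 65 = 0.12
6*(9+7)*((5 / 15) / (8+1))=32 / 9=3.56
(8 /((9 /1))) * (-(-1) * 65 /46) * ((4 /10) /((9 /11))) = 1144 /1863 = 0.61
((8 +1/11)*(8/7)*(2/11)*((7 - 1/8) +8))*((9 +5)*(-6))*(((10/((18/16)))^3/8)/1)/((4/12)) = -5422592000/9801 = -553269.26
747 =747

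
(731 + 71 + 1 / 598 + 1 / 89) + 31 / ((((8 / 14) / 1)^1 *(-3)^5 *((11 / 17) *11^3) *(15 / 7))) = 802.01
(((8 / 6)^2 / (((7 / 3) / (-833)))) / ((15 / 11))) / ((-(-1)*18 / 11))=-115192 / 405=-284.42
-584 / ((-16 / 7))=511 / 2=255.50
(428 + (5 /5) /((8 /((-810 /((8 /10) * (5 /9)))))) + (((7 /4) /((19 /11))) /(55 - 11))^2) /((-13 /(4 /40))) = -18500577 /12014080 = -1.54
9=9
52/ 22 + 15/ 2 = 217/ 22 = 9.86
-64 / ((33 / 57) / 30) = -36480 / 11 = -3316.36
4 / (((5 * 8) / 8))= 4 / 5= 0.80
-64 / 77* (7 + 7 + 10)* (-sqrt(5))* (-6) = -9216* sqrt(5) / 77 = -267.63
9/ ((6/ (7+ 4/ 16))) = 87/ 8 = 10.88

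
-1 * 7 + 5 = -2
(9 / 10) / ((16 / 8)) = 9 / 20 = 0.45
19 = 19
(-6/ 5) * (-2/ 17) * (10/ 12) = 2/ 17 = 0.12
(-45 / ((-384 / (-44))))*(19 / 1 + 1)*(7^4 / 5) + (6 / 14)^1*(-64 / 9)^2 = -74842417 / 1512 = -49498.95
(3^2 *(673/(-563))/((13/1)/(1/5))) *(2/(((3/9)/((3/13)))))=-109026/475735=-0.23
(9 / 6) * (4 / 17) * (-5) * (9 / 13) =-270 / 221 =-1.22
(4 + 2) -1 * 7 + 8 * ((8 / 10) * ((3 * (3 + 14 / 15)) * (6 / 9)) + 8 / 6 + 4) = 92.01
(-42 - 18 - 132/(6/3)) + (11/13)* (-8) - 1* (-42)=-1180/13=-90.77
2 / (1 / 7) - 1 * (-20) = 34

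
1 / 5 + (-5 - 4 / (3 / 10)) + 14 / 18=-781 / 45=-17.36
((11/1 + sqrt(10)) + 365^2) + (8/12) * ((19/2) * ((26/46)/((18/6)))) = sqrt(10) + 27580099/207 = 133240.36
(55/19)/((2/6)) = 8.68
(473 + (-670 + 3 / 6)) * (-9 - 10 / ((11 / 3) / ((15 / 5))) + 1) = 34977 / 11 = 3179.73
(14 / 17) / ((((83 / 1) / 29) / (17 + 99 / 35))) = 40252 / 7055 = 5.71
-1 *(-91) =91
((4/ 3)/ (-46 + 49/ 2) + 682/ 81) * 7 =203770/ 3483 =58.50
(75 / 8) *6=225 / 4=56.25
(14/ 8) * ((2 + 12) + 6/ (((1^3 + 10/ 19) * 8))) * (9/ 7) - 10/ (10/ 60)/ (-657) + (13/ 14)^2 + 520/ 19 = 5764024285/ 94604496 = 60.93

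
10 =10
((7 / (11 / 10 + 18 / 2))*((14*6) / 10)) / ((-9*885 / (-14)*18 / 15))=1372 / 160893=0.01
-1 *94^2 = -8836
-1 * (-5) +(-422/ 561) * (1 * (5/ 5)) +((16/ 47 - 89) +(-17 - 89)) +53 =-3623137/ 26367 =-137.41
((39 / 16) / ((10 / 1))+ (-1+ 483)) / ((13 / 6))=231477 / 1040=222.57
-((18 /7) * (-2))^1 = 5.14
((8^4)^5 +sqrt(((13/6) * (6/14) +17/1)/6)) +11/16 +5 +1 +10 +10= sqrt(5271)/42 +18446744073709552043/16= 1152921504606847004.42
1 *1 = 1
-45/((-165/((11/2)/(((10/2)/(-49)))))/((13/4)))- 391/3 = -21373/120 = -178.11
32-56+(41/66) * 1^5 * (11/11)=-1543/66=-23.38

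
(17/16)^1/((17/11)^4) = 14641/78608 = 0.19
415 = 415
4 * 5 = 20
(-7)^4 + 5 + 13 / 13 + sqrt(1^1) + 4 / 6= 7226 / 3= 2408.67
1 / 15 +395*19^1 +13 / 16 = 7505.88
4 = 4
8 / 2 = 4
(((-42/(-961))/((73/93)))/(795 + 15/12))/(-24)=-0.00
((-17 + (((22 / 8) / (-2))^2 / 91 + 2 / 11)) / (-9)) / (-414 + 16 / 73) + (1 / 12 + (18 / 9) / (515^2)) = 121376973252929 / 1539724365379200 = 0.08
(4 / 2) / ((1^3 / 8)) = 16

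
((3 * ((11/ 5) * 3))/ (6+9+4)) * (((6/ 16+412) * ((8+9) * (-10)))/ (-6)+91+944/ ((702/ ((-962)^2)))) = 157096951/ 120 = 1309141.26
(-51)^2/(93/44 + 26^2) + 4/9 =1149344/268533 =4.28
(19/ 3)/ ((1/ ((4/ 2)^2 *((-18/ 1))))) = -456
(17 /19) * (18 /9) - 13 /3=-145 /57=-2.54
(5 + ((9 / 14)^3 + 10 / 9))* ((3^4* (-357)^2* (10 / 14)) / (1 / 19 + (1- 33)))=-350214909255 / 237944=-1471837.53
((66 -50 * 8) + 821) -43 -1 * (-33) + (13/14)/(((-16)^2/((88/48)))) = 10257551/21504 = 477.01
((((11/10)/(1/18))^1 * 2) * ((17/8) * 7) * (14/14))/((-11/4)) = -1071/5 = -214.20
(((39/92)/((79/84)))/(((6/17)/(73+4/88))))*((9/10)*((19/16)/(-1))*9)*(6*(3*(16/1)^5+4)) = -16936023560.54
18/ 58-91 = -2630/ 29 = -90.69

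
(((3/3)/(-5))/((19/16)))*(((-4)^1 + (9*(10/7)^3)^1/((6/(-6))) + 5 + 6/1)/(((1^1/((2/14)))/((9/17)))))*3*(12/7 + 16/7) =11403072/3877615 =2.94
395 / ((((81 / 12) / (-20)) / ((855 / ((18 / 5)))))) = -7505000 / 27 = -277962.96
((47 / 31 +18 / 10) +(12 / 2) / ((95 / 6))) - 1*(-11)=43277 / 2945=14.70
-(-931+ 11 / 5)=4644 / 5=928.80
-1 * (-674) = 674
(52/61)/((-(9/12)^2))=-832/549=-1.52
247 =247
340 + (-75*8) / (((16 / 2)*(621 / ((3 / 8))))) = 187655 / 552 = 339.95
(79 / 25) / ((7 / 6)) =474 / 175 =2.71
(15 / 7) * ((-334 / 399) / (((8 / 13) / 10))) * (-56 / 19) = 217100 / 2527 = 85.91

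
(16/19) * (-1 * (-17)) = 272/19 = 14.32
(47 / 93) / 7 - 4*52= -135361 / 651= -207.93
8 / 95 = 0.08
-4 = -4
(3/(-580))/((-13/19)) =57/7540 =0.01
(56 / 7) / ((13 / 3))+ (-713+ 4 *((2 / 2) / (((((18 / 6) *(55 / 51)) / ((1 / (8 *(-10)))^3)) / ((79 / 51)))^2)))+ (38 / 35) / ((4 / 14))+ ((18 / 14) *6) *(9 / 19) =-2170851844423669209311 / 3084912230400000000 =-703.70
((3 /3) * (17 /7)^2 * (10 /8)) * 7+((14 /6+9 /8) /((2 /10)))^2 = 1413655 /4032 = 350.61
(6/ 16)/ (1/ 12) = 9/ 2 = 4.50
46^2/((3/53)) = 112148/3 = 37382.67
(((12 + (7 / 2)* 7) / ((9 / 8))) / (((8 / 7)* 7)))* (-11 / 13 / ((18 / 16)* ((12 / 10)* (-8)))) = 4015 / 12636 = 0.32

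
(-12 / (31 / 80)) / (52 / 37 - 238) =5920 / 45229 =0.13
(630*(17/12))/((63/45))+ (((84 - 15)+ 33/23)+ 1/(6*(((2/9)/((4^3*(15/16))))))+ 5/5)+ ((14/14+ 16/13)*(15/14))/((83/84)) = 37540859/49634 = 756.35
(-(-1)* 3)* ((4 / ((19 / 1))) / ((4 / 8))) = 1.26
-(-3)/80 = 3/80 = 0.04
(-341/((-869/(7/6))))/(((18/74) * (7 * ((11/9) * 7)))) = 1147/36498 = 0.03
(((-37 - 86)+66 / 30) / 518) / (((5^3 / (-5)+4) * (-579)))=-0.00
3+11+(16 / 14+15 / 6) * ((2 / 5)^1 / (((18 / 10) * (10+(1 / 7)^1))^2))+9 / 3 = 2314414 / 136107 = 17.00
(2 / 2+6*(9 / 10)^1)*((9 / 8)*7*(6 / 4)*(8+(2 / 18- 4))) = 310.80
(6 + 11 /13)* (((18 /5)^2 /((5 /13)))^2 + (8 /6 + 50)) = 4950988298 /609375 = 8124.70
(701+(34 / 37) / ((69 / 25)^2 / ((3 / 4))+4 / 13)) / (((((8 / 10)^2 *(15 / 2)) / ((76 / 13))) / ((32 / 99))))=34921109185 / 126523683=276.00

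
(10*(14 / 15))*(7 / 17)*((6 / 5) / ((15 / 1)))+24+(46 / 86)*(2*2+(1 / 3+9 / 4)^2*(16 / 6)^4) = 2757145708 / 13322475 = 206.95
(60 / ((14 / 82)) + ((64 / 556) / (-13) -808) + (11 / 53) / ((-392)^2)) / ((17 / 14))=-6719288801627 / 17870102432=-376.01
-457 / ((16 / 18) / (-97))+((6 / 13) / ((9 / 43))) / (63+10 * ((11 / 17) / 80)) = 133484863909 / 2676648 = 49870.16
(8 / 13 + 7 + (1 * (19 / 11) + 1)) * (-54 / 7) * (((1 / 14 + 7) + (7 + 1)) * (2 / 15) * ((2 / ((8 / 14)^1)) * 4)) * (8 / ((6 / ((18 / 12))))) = -22468968 / 5005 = -4489.30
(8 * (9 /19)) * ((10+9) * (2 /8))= 18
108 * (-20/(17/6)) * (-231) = 2993760/17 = 176103.53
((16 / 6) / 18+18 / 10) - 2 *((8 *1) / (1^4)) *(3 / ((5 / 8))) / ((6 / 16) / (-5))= 138503 / 135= 1025.95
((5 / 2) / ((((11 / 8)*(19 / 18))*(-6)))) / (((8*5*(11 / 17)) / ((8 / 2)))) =-102 / 2299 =-0.04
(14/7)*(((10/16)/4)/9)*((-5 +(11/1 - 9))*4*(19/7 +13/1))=-275/42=-6.55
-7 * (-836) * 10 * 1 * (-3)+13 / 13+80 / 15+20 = -526601 / 3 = -175533.67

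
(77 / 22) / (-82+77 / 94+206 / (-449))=-147721 / 3445683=-0.04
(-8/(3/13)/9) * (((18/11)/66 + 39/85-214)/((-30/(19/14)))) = -1084831904/29157975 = -37.21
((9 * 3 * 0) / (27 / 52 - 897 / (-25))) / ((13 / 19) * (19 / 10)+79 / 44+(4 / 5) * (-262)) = 0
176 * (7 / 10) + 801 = 924.20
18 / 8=9 / 4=2.25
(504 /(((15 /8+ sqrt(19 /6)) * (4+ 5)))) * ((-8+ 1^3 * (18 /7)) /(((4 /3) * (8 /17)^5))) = -3641933205 /68608+ 80931849 * sqrt(114) /17152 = -2703.34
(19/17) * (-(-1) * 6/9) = 38/51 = 0.75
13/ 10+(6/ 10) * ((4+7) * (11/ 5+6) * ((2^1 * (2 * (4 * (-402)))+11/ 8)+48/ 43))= -2992487923/ 8600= -347963.71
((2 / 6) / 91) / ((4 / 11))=11 / 1092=0.01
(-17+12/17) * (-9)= 146.65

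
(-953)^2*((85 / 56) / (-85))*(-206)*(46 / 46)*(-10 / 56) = -467727635 / 784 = -596591.37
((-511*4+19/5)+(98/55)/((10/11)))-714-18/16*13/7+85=-3737061/1400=-2669.33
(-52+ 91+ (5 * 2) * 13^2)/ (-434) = -247/ 62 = -3.98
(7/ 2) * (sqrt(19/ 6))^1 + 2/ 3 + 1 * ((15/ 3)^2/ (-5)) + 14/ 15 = -17/ 5 + 7 * sqrt(114)/ 12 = 2.83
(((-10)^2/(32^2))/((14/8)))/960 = 5/86016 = 0.00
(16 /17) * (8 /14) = 64 /119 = 0.54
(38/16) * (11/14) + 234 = 26417/112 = 235.87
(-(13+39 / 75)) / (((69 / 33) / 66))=-245388 / 575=-426.76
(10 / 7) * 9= 90 / 7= 12.86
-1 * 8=-8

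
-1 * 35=-35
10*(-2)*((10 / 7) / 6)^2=-500 / 441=-1.13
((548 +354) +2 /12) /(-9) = -5413 /54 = -100.24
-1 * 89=-89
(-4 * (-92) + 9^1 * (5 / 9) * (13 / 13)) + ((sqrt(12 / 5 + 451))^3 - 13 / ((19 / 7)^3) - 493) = -827539 / 6859 + 2267 * sqrt(11335) / 25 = 9533.68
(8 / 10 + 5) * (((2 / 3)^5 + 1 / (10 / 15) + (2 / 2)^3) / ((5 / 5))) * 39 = 482183 / 810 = 595.29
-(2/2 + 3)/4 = -1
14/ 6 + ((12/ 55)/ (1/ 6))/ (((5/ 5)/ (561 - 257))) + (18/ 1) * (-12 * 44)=-1502111/ 165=-9103.70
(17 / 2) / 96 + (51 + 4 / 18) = 29555 / 576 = 51.31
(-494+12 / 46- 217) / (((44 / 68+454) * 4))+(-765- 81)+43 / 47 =-28255971145 / 33420196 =-845.48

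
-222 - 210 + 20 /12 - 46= -1429 /3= -476.33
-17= -17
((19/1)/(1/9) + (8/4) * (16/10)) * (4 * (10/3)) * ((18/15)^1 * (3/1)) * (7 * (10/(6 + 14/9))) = 1316952/17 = 77467.76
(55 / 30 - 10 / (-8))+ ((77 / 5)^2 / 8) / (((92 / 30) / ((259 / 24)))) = 4742993 / 44160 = 107.40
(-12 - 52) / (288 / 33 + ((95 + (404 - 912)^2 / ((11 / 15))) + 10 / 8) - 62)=-2816 / 15485731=-0.00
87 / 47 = 1.85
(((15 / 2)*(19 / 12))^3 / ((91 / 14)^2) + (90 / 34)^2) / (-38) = -291586175 / 237562624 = -1.23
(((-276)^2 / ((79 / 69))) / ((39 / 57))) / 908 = 24966684 / 233129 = 107.09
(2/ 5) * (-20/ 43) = -8/ 43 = -0.19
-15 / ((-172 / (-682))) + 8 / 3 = -14657 / 258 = -56.81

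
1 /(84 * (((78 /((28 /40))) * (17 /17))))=1 /9360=0.00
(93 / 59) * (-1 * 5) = -465 / 59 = -7.88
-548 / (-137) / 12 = 1 / 3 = 0.33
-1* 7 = -7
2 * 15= 30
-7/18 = -0.39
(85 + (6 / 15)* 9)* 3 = 265.80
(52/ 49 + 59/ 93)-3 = -1.30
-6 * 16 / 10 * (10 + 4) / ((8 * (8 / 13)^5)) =-7797153 / 40960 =-190.36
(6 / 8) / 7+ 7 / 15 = 241 / 420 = 0.57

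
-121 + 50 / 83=-9993 / 83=-120.40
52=52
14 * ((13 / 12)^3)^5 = 358301251098635299 / 7703510787293184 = 46.51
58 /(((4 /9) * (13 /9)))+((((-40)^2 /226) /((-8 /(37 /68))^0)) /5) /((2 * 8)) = 265697 /2938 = 90.43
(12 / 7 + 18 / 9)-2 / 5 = 116 / 35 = 3.31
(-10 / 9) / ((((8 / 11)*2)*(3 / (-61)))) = 3355 / 216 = 15.53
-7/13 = -0.54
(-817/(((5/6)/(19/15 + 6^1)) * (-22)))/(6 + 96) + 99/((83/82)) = 235101299/2328150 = 100.98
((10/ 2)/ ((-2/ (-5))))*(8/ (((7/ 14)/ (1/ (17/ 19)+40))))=139800/ 17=8223.53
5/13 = 0.38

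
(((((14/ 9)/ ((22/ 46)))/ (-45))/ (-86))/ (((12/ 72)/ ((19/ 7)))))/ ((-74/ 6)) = -874/ 787545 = -0.00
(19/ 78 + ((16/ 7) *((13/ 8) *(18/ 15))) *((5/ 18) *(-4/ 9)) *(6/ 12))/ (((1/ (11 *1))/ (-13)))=1705/ 378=4.51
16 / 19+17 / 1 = 17.84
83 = 83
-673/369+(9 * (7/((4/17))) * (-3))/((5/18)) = -10677103/3690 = -2893.52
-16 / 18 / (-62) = 4 / 279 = 0.01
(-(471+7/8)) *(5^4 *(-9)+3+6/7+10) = 74137225/28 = 2647758.04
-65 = -65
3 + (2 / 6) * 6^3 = 75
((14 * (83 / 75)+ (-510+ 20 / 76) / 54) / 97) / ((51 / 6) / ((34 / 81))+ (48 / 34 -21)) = 5279486 / 55981125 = 0.09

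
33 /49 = 0.67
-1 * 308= -308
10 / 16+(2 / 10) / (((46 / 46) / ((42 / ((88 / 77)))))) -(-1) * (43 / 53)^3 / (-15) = 141839233 / 17865240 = 7.94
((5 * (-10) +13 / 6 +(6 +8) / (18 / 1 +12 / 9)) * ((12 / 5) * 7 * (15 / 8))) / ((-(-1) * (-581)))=2.55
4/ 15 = 0.27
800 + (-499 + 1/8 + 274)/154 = 140543/176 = 798.54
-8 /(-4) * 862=1724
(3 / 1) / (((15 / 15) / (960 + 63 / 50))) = 144189 / 50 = 2883.78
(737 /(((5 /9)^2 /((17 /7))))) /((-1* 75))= -338283 /4375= -77.32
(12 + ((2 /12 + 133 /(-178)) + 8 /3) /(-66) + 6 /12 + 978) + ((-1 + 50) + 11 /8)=73366969 /70488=1040.84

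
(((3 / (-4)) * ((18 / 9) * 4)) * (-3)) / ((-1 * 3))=-6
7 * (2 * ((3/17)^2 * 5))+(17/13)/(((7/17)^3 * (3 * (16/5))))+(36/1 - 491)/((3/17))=-159227919755/61855248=-2574.20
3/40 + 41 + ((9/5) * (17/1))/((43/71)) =157553/1720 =91.60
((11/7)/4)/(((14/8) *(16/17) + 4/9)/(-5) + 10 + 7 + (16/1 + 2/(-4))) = 1683/137438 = 0.01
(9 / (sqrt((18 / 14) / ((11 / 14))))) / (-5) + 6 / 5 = 6 / 5 - 3 * sqrt(22) / 10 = -0.21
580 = 580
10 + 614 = 624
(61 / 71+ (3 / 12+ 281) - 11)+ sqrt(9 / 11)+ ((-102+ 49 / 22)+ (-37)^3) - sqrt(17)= -157704717 / 3124 - sqrt(17)+ 3 *sqrt(11) / 11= -50484.88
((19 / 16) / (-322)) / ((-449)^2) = -19 / 1038648352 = -0.00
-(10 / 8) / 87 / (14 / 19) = -95 / 4872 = -0.02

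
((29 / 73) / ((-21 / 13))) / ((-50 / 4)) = 754 / 38325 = 0.02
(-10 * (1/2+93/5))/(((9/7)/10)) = -13370/9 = -1485.56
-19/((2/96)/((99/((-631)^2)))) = -90288/398161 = -0.23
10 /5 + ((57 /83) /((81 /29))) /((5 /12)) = 2.59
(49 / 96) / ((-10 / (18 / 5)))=-147 / 800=-0.18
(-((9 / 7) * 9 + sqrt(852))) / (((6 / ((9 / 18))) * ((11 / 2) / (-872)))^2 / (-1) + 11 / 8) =-380192 * sqrt(213) / 260293-15397776 / 1822051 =-29.77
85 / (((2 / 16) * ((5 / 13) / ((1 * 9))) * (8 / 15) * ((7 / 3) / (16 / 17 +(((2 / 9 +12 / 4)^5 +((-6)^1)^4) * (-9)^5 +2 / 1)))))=-1240777767645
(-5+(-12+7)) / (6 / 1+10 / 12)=-60 / 41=-1.46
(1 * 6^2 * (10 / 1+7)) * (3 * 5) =9180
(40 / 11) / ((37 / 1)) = 40 / 407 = 0.10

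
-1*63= -63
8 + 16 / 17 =152 / 17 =8.94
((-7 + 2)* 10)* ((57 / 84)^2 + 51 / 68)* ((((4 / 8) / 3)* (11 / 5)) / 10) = -10439 / 4704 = -2.22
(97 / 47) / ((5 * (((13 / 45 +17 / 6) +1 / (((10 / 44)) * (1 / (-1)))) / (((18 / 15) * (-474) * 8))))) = 39724992 / 27025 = 1469.93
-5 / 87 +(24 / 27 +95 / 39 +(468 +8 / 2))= 1612582 / 3393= 475.27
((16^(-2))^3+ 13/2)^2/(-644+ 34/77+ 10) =-915708484777934925/13731475263852642304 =-0.07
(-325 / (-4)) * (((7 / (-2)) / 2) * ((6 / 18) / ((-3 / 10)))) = 11375 / 72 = 157.99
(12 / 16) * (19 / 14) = 57 / 56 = 1.02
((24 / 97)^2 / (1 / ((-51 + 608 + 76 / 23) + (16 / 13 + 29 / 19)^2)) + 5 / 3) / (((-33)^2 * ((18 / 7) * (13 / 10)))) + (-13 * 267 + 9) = -17471331954467322829 / 5046615384410457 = -3461.99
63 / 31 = 2.03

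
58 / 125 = 0.46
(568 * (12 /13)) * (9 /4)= 15336 /13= 1179.69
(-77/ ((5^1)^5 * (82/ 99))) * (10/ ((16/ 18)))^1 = -0.33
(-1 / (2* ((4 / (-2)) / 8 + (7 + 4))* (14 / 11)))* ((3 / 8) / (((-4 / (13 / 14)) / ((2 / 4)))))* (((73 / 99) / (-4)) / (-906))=949 / 2932134912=0.00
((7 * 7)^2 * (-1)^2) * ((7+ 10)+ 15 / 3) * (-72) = -3803184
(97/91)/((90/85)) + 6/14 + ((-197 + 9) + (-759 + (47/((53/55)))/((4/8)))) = -848.02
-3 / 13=-0.23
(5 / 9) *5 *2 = 50 / 9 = 5.56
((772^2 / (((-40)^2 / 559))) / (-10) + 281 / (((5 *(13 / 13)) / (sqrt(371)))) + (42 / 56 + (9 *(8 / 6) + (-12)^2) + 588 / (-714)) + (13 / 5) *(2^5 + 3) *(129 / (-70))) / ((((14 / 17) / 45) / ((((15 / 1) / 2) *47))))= -380445172.77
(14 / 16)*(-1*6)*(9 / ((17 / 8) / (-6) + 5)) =-2268 / 223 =-10.17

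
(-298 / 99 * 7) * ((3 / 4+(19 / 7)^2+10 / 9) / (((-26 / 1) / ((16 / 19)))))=9702284 / 1540539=6.30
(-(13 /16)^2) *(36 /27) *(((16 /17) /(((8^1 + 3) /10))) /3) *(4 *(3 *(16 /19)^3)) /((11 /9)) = -20766720 /14108963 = -1.47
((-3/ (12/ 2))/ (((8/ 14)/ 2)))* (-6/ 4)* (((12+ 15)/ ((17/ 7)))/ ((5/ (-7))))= -27783/ 680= -40.86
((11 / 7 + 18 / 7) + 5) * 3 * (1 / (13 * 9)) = 64 / 273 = 0.23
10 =10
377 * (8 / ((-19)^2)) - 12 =-1316 / 361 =-3.65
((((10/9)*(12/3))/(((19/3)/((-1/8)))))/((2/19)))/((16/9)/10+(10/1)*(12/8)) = -75/1366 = -0.05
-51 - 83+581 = 447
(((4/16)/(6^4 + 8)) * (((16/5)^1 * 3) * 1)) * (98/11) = 147/8965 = 0.02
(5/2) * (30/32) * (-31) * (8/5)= -116.25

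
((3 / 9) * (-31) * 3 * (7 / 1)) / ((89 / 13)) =-2821 / 89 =-31.70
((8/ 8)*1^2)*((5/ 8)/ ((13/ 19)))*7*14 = 4655/ 52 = 89.52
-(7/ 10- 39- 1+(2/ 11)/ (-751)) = 3246593/ 82610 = 39.30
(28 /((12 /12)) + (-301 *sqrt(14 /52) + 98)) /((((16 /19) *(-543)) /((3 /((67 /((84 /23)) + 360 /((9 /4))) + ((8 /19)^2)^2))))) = -3275878977 /706871233330 + 15651421779 *sqrt(182) /36757304133160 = 0.00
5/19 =0.26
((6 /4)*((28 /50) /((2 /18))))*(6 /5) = 1134 /125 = 9.07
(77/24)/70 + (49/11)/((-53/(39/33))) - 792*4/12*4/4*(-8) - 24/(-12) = 3253617343/1539120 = 2113.95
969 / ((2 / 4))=1938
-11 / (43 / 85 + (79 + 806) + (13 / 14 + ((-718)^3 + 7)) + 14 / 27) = 0.00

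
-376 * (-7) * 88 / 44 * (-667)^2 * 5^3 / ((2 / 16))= 2341895696000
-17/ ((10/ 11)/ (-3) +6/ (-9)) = 561/ 32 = 17.53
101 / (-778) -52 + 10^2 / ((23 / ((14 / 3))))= -1709233 / 53682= -31.84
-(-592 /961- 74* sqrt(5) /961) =74* sqrt(5) /961 + 592 /961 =0.79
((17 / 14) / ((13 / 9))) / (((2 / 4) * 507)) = 51 / 15379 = 0.00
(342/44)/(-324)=-19/792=-0.02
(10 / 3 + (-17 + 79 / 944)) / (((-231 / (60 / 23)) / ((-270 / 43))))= -786825 / 816914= -0.96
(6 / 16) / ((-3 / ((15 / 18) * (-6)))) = 5 / 8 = 0.62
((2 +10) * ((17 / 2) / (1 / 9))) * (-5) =-4590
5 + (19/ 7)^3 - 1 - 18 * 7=-34987/ 343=-102.00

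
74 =74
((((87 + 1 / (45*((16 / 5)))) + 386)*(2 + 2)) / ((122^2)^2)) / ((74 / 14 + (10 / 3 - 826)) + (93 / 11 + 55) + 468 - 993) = -5244701 / 785376863675904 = -0.00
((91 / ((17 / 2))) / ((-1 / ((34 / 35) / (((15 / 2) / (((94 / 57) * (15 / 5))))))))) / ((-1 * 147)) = 9776 / 209475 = 0.05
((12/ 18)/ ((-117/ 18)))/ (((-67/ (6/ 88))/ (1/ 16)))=1/ 153296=0.00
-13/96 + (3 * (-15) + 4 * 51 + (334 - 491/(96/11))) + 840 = 61277/48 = 1276.60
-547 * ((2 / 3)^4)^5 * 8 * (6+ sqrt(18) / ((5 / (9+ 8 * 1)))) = -78005665792 * sqrt(2) / 5811307335 - 9177137152 / 1162261467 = -26.88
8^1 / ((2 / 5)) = 20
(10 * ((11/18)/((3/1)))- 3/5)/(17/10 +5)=388/1809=0.21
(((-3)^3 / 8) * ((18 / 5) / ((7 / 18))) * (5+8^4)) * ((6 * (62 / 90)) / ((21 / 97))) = -2996604801 / 1225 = -2446208.00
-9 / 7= -1.29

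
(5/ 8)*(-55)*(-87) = 23925/ 8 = 2990.62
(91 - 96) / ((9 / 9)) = -5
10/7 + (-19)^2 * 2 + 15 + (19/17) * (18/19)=739.49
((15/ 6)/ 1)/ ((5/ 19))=19/ 2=9.50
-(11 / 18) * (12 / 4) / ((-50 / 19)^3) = 75449 / 750000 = 0.10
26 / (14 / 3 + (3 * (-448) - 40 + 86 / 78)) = -338 / 17917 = -0.02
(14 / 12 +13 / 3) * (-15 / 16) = -165 / 32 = -5.16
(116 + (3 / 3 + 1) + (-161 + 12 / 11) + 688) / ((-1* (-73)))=7107 / 803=8.85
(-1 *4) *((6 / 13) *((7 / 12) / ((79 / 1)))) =-14 / 1027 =-0.01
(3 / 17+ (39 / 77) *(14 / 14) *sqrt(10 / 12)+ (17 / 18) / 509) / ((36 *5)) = 5555 / 5607144+ 13 *sqrt(30) / 27720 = 0.00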